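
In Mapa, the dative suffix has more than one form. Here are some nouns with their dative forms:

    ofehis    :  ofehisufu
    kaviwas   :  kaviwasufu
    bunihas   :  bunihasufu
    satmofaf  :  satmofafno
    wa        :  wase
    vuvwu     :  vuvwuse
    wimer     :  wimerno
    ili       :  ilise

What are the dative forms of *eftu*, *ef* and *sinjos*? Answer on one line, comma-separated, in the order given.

eftuse, efno, sinjosufu

Looking at the final sound of each stem: -ufu when the stem ends in a sibilant (*ofehis*, *kaviwas*, *bunihas*); -no when the stem ends in a non-sibilant consonant (*satmofaf*, *wimer*); -se when the stem ends in a vowel (*wa*, *vuvwu*, *ili*).
The final sound of *eftu* is /u/, which is a vowel, so the suffix is -se, giving *eftuse*.
Since the final sound of *ef* is /f/ (a non-sibilant consonant), it takes -no, giving *efno*.
*sinjos* — final sound /s/ (a sibilant) → -ufu → *sinjosufu*.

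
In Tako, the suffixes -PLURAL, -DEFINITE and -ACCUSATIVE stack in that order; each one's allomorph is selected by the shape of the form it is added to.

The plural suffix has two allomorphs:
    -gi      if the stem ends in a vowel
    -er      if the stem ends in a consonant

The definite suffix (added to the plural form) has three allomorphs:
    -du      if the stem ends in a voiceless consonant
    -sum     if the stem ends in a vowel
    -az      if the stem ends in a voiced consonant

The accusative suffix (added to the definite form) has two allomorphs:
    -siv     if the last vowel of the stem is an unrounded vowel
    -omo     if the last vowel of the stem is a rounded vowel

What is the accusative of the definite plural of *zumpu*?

zumpugisumomo

*zumpu* — final sound /u/ (a vowel) → -gi → *zumpugi*.
The plural form *zumpugi*: final sound = /i/, a vowel → -sum → *zumpugisum*.
The last vowel of the definite form *zumpugisum* is /u/, which is a rounded vowel, so the accusative suffix is -omo, giving *zumpugisumomo*.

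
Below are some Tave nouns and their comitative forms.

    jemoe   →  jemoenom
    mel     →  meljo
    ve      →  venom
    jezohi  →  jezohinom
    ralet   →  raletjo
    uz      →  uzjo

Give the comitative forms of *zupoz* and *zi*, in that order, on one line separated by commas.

zupozjo, zinom

The pattern is consonant vs. vowel: -jo when the stem ends in a consonant (*mel*, *ralet*, *uz*); -nom when the stem ends in a vowel (*jemoe*, *ve*, *jezohi*).
The final sound of *zupoz* is /z/, which is a consonant, so the suffix is -jo, giving *zupozjo*.
Since the final sound of *zi* is /i/ (a vowel), it takes -nom, giving *zinom*.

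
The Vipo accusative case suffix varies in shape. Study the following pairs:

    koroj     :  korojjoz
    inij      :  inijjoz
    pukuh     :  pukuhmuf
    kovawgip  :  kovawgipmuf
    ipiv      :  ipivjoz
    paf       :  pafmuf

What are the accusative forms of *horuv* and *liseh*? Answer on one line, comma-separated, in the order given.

horuvjoz, lisehmuf

The pattern is voicing of the final consonant: -muf when the stem ends in a voiceless consonant (*pukuh*, *kovawgip*, *paf*); -joz when the stem ends in a voiced consonant (*koroj*, *inij*, *ipiv*).
*horuv*: final consonant = /v/, voiced → -joz → *horuvjoz*.
*liseh* — final consonant /h/ (voiceless) → -muf → *lisehmuf*.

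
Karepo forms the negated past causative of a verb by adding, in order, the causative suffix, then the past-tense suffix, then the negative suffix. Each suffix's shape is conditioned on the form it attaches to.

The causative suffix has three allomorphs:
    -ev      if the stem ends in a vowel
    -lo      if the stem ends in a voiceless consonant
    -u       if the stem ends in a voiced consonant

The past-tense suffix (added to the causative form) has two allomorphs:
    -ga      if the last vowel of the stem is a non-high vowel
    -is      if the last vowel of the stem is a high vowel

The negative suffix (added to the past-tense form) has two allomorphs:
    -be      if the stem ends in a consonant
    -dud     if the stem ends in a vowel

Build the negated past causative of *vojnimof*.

The final sound of *vojnimof* is /f/, which is a voiceless consonant, so the causative suffix is -lo, giving *vojnimoflo*.
Since the last vowel of the causative form *vojnimoflo* is /o/ (a non-high vowel), it takes -ga, giving *vojnimofloga*.
The past-tense form *vojnimofloga*: final sound = /a/, a vowel → -dud → *vojnimoflogadud*.

vojnimoflogadud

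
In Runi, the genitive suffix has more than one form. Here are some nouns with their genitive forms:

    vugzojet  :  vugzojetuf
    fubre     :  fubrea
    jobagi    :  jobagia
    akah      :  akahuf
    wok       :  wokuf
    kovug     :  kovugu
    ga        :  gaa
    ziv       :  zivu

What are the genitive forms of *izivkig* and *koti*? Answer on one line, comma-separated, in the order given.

The suffix is conditioned by the final sound: -uf when the stem ends in a voiceless consonant (*vugzojet*, *akah*, *wok*); -u when the stem ends in a voiced consonant (*kovug*, *ziv*); -a when the stem ends in a vowel (*fubre*, *jobagi*, *ga*).
The final sound of *izivkig* is /g/, which is a voiced consonant, so the suffix is -u, giving *izivkigu*.
*koti* — final sound /i/ (a vowel) → -a → *kotia*.

izivkigu, kotia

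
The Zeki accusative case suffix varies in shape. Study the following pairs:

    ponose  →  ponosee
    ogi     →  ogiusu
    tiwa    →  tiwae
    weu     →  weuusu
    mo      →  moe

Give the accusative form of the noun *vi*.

Looking at the last vowel of each stem: -usu when the last vowel of the stem is a high vowel (*ogi*, *weu*); -e when the last vowel of the stem is a non-high vowel (*ponose*, *tiwa*, *mo*).
The last vowel of *vi* is /i/, which is a high vowel, so the suffix is -usu, giving *viusu*.

viusu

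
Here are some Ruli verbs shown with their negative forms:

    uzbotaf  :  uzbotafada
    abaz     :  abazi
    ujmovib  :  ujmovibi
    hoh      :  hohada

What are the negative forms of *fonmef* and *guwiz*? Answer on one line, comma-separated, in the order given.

fonmefada, guwizi

The alternation tracks the final consonant of the stem — -ada when the stem ends in a voiceless consonant (*uzbotaf*, *hoh*); -i when the stem ends in a voiced consonant (*abaz*, *ujmovib*).
*fonmef* — final consonant /f/ (voiceless) → -ada → *fonmefada*.
*guwiz* — final consonant /z/ (voiced) → -i → *guwizi*.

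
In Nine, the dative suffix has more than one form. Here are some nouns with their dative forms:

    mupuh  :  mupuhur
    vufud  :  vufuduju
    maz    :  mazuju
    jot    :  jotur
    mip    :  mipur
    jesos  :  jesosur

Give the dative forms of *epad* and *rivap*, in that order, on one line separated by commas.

The alternation tracks the final consonant of the stem — -ur when the stem ends in a voiceless consonant (*mupuh*, *jot*, *mip*, *jesos*); -uju when the stem ends in a voiced consonant (*vufud*, *maz*).
*epad*: final consonant = /d/, voiced → -uju → *epaduju*.
*rivap* — final consonant /p/ (voiceless) → -ur → *rivapur*.

epaduju, rivapur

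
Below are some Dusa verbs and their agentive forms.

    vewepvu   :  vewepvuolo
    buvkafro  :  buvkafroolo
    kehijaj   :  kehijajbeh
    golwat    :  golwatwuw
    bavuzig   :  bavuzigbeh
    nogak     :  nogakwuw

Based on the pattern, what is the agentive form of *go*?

goolo

The pattern is voicing of the final sound: -wuw when the stem ends in a voiceless consonant (*golwat*, *nogak*); -beh when the stem ends in a voiced consonant (*kehijaj*, *bavuzig*); -olo when the stem ends in a vowel (*vewepvu*, *buvkafro*).
Since the final sound of *go* is /o/ (a vowel), it takes -olo, giving *goolo*.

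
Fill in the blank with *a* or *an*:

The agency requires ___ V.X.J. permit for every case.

a

The indefinite article is chosen by the initial *sound* of the following word, not its spelling.
The initialism *V.X.J.* is read letter by letter; the first letter, V, is pronounced /viː/, which begins with a consonant sound.
So the article is *a*: The agency requires a V.X.J. permit for every case.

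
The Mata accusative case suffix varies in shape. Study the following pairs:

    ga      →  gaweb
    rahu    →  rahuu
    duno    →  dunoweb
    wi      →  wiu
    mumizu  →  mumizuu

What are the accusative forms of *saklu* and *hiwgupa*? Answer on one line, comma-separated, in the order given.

The pattern is height harmony: -u when the last vowel of the stem is a high vowel (*rahu*, *wi*, *mumizu*); -web when the last vowel of the stem is a non-high vowel (*ga*, *duno*).
The last vowel of *saklu* is /u/, which is a high vowel, so the suffix is -u, giving *sakluu*.
Since the last vowel of *hiwgupa* is /a/ (a non-high vowel), it takes -web, giving *hiwgupaweb*.

sakluu, hiwgupaweb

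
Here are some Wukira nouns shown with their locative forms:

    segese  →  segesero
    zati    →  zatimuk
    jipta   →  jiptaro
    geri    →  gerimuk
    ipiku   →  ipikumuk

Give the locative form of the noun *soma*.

The pattern is height harmony: -muk when the last vowel of the stem is a high vowel (*zati*, *geri*, *ipiku*); -ro when the last vowel of the stem is a non-high vowel (*segese*, *jipta*).
Since the last vowel of *soma* is /a/ (a non-high vowel), it takes -ro, giving *somaro*.

somaro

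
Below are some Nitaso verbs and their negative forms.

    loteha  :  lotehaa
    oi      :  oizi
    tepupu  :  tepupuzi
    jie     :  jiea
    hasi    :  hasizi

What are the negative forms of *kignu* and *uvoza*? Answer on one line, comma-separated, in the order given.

kignuzi, uvozaa

The pattern is height harmony: -zi when the last vowel of the stem is a high vowel (*oi*, *tepupu*, *hasi*); -a when the last vowel of the stem is a non-high vowel (*loteha*, *jie*).
Since the last vowel of *kignu* is /u/ (a high vowel), it takes -zi, giving *kignuzi*.
The last vowel of *uvoza* is /a/, which is a non-high vowel, so the suffix is -a, giving *uvozaa*.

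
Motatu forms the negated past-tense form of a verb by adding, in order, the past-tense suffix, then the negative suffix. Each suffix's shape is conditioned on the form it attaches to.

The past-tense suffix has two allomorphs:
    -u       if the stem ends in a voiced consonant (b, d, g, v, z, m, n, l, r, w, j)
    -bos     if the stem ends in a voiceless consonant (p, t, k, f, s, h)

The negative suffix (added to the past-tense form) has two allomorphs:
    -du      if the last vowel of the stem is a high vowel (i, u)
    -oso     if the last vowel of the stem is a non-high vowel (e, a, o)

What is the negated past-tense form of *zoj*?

zojudu

Since the final consonant of *zoj* is /j/ (voiced), it takes -u, giving *zoju*.
The past-tense form *zoju*: last vowel = /u/, a high vowel → -du → *zojudu*.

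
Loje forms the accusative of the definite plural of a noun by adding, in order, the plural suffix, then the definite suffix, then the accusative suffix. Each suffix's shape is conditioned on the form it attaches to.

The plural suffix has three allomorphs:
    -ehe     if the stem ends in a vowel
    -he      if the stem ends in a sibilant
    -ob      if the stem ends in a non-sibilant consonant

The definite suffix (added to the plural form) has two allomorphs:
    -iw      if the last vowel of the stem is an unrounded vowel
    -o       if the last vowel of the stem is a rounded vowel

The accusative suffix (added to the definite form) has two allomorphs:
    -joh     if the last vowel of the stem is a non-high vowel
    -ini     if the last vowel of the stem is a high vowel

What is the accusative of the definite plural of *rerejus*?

*rerejus* — final sound /s/ (a sibilant) → -he → *rerejushe*.
Since the last vowel of the plural form *rerejushe* is /e/ (an unrounded vowel), it takes -iw, giving *rerejusheiw*.
The definite form *rerejusheiw* — last vowel /i/ (a high vowel) → -ini → *rerejusheiwini*.

rerejusheiwini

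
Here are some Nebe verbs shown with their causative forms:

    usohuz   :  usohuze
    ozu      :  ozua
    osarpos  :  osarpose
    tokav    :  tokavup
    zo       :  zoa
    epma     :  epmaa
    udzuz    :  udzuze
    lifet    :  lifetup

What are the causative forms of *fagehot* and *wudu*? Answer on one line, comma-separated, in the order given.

fagehotup, wudua

Looking at the final sound of each stem: -e when the stem ends in a sibilant (*usohuz*, *osarpos*, *udzuz*); -up when the stem ends in a non-sibilant consonant (*tokav*, *lifet*); -a when the stem ends in a vowel (*ozu*, *zo*, *epma*).
*fagehot*: final sound = /t/, a non-sibilant consonant → -up → *fagehotup*.
*wudu* — final sound /u/ (a vowel) → -a → *wudua*.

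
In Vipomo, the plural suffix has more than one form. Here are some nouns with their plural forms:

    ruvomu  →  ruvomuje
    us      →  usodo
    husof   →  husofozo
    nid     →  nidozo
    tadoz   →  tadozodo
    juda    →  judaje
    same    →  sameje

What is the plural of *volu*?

The alternation tracks the final sound of the stem — -odo when the stem ends in a sibilant (*us*, *tadoz*); -ozo when the stem ends in a non-sibilant consonant (*husof*, *nid*); -je when the stem ends in a vowel (*ruvomu*, *juda*, *same*).
*volu*: final sound = /u/, a vowel → -je → *voluje*.

voluje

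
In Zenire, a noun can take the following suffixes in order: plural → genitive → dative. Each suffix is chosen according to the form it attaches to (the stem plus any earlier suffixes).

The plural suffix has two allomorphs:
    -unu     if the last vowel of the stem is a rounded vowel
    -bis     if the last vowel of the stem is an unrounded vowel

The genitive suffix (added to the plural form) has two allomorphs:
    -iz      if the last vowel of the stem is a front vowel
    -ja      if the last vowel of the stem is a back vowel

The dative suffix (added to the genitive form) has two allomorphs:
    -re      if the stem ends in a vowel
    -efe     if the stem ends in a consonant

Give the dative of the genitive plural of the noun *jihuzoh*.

jihuzohunujare

*jihuzoh*: last vowel = /o/, a rounded vowel → -unu → *jihuzohunu*.
The last vowel of the plural form *jihuzohunu* is /u/, which is a back vowel, so the genitive suffix is -ja, giving *jihuzohunuja*.
The final sound of the genitive form *jihuzohunuja* is /a/, which is a vowel, so the dative suffix is -re, giving *jihuzohunujare*.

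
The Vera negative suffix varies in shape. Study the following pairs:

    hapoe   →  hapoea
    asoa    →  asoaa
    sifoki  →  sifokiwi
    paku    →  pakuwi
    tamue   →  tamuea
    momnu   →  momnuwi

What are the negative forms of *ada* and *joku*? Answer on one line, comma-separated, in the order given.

The pattern is height harmony: -wi when the last vowel of the stem is a high vowel (*sifoki*, *paku*, *momnu*); -a when the last vowel of the stem is a non-high vowel (*hapoe*, *asoa*, *tamue*).
*ada* — last vowel /a/ (a non-high vowel) → -a → *adaa*.
*joku*: last vowel = /u/, a high vowel → -wi → *jokuwi*.

adaa, jokuwi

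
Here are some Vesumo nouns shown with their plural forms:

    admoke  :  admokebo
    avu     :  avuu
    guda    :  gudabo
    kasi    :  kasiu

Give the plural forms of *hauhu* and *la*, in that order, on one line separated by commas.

hauhuu, labo

The alternation tracks the last vowel of the stem — -u when the last vowel of the stem is a high vowel (*avu*, *kasi*); -bo when the last vowel of the stem is a non-high vowel (*admoke*, *guda*).
Since the last vowel of *hauhu* is /u/ (a high vowel), it takes -u, giving *hauhuu*.
*la*: last vowel = /a/, a non-high vowel → -bo → *labo*.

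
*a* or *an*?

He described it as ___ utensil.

The indefinite article is chosen by the initial *sound* of the following word, not its spelling.
*utensil* begins with the sound /juː/ (u pronounced /juː/) — a consonant sound.
So the article is *a*: He described it as a utensil.

a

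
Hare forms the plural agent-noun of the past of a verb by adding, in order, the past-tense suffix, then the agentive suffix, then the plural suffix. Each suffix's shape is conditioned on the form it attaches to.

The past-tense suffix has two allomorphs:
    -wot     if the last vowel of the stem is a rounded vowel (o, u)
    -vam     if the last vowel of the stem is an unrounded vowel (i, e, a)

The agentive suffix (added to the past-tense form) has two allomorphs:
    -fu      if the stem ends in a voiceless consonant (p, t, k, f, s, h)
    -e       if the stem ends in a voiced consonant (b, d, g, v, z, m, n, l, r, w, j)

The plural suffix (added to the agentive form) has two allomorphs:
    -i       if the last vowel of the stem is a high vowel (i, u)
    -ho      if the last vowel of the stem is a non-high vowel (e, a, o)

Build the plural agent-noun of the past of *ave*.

The last vowel of *ave* is /e/, which is an unrounded vowel, so the past-tense suffix is -vam, giving *avevam*.
The past-tense form *avevam* — final consonant /m/ (voiced) → -e → *avevame*.
The last vowel of the agentive form *avevame* is /e/, which is a non-high vowel, so the plural suffix is -ho, giving *avevameho*.

avevameho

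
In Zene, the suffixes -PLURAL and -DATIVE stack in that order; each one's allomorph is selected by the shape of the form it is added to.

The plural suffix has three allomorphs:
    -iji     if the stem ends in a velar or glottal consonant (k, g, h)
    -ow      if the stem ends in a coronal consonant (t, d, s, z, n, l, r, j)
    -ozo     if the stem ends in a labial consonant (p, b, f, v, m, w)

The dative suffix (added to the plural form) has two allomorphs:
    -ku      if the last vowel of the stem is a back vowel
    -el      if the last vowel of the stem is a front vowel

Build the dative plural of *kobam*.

*kobam*: final consonant = /m/, labial → -ozo → *kobamozo*.
The plural form *kobamozo*: last vowel = /o/, a back vowel → -ku → *kobamozoku*.

kobamozoku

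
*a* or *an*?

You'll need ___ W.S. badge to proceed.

The indefinite article is chosen by the initial *sound* of the following word, not its spelling.
The initialism *W.S.* is read letter by letter; the first letter, W, is pronounced /ˈdʌbəl.juː/, which begins with a consonant sound.
So the article is *a*: You'll need a W.S. badge to proceed.

a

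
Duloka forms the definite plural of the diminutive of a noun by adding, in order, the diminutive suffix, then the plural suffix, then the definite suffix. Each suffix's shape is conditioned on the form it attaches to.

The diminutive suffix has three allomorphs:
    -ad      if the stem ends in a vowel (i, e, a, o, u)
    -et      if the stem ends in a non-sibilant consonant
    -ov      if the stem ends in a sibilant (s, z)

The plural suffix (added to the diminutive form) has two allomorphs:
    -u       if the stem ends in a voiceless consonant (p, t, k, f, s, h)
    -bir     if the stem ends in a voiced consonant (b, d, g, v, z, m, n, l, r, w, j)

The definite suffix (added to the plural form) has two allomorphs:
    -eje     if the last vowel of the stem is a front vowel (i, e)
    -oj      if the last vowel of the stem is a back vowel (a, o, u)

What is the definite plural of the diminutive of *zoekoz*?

zoekozovbireje

Since the final sound of *zoekoz* is /z/ (a sibilant), it takes -ov, giving *zoekozov*.
The diminutive form *zoekozov* — final consonant /v/ (voiced) → -bir → *zoekozovbir*.
The plural form *zoekozovbir* — last vowel /i/ (a front vowel) → -eje → *zoekozovbireje*.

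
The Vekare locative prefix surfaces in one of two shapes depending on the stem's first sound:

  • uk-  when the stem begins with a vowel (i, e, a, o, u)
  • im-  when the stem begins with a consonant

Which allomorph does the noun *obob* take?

Since the first sound of *obob* is /o/ (a vowel), it takes uk-.

uk-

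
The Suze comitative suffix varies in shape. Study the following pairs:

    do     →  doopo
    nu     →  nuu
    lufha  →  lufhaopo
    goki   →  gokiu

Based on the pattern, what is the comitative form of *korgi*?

Looking at the last vowel of each stem: -u when the last vowel of the stem is a high vowel (*nu*, *goki*); -opo when the last vowel of the stem is a non-high vowel (*do*, *lufha*).
*korgi*: last vowel = /i/, a high vowel → -u → *korgiu*.

korgiu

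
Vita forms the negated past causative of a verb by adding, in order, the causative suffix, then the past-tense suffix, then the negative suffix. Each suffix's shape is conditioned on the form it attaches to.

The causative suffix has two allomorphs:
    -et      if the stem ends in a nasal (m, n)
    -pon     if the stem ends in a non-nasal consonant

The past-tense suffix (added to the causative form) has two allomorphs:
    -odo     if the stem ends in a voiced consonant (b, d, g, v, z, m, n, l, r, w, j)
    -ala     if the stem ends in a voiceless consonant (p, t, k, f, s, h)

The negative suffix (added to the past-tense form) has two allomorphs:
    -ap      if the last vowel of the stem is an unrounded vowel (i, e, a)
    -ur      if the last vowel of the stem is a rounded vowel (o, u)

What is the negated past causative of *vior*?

*vior* — final consonant /r/ (non-nasal) → -pon → *viorpon*.
The final consonant of the causative form *viorpon* is /n/, which is voiced, so the past-tense suffix is -odo, giving *viorponodo*.
The past-tense form *viorponodo*: last vowel = /o/, a rounded vowel → -ur → *viorponodour*.

viorponodour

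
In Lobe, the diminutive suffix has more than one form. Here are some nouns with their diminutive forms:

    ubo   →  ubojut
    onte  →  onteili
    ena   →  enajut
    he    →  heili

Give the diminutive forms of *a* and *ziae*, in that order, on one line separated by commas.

ajut, ziaeili

The suffix is conditioned by the last vowel: -ili when the last vowel of the stem is a front vowel (*onte*, *he*); -jut when the last vowel of the stem is a back vowel (*ubo*, *ena*).
The last vowel of *a* is /a/, which is a back vowel, so the suffix is -jut, giving *ajut*.
Since the last vowel of *ziae* is /e/ (a front vowel), it takes -ili, giving *ziaeili*.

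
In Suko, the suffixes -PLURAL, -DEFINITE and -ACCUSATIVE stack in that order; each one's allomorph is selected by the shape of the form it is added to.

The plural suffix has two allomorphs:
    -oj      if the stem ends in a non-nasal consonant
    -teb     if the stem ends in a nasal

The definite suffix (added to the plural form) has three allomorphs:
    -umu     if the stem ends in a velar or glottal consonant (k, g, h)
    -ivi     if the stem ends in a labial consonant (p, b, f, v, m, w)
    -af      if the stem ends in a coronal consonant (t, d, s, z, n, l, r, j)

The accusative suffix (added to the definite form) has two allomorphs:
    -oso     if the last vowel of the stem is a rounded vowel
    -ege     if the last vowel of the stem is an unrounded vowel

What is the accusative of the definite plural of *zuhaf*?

The final consonant of *zuhaf* is /f/, which is non-nasal, so the plural suffix is -oj, giving *zuhafoj*.
The plural form *zuhafoj* — final consonant /j/ (coronal) → -af → *zuhafojaf*.
Since the last vowel of the definite form *zuhafojaf* is /a/ (an unrounded vowel), it takes -ege, giving *zuhafojafege*.

zuhafojafege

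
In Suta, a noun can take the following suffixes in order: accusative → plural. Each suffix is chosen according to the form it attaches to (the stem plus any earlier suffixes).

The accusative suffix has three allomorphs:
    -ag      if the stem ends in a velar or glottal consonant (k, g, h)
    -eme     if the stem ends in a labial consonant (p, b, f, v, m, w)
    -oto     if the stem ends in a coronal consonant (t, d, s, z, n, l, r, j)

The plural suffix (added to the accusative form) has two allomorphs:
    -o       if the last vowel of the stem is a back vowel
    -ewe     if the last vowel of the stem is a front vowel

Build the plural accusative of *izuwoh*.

*izuwoh* — final consonant /h/ (velar/glottal) → -ag → *izuwohag*.
The accusative form *izuwohag*: last vowel = /a/, a back vowel → -o → *izuwohago*.

izuwohago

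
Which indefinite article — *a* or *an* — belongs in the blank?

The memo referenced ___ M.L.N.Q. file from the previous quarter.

The indefinite article is chosen by the initial *sound* of the following word, not its spelling.
The initialism *M.L.N.Q.* is read letter by letter; the first letter, M, is pronounced /ɛm/, which begins with a vowel sound.
So the article is *an*: The memo referenced an M.L.N.Q. file from the previous quarter.

an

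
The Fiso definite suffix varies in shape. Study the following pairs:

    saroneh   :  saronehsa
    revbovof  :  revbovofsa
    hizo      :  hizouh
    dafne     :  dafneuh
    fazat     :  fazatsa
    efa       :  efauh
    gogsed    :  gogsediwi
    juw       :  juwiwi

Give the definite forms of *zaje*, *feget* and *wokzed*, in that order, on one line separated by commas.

The alternation tracks the final sound of the stem — -sa when the stem ends in a voiceless consonant (*saroneh*, *revbovof*, *fazat*); -iwi when the stem ends in a voiced consonant (*gogsed*, *juw*); -uh when the stem ends in a vowel (*hizo*, *dafne*, *efa*).
Since the final sound of *zaje* is /e/ (a vowel), it takes -uh, giving *zajeuh*.
*feget* — final sound /t/ (a voiceless consonant) → -sa → *fegetsa*.
The final sound of *wokzed* is /d/, which is a voiced consonant, so the suffix is -iwi, giving *wokzediwi*.

zajeuh, fegetsa, wokzediwi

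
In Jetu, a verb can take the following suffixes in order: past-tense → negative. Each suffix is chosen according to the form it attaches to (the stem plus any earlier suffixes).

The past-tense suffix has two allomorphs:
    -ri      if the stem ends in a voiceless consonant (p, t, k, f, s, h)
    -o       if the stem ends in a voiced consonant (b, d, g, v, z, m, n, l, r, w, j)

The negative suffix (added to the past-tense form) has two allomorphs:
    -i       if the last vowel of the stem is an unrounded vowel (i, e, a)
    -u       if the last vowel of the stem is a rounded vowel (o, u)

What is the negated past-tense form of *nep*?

neprii

*nep* — final consonant /p/ (voiceless) → -ri → *nepri*.
The last vowel of the past-tense form *nepri* is /i/, which is an unrounded vowel, so the negative suffix is -i, giving *neprii*.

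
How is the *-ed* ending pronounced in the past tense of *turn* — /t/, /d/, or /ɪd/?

/d/

The stem *turn* ends in a voiced sound other than /d/.
The -ed suffix is realized as /ɪd/ after /t, d/; as /t/ after other voiceless consonants; and as /d/ after other voiced sounds.
So -ed on *turn* is pronounced /d/.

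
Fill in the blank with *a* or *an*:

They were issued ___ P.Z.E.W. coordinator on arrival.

The indefinite article is chosen by the initial *sound* of the following word, not its spelling.
The initialism *P.Z.E.W.* is read letter by letter; the first letter, P, is pronounced /piː/, which begins with a consonant sound.
So the article is *a*: They were issued a P.Z.E.W. coordinator on arrival.

a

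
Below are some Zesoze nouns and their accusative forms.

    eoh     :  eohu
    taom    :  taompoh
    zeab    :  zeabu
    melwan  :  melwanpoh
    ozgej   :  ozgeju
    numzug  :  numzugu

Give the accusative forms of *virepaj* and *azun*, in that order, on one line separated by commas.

The pattern is nasality of the final consonant: -poh when the stem ends in a nasal (*taom*, *melwan*); -u when the stem ends in a non-nasal consonant (*eoh*, *zeab*, *ozgej*, *numzug*).
*virepaj* — final consonant /j/ (non-nasal) → -u → *virepaju*.
*azun*: final consonant = /n/, a nasal → -poh → *azunpoh*.

virepaju, azunpoh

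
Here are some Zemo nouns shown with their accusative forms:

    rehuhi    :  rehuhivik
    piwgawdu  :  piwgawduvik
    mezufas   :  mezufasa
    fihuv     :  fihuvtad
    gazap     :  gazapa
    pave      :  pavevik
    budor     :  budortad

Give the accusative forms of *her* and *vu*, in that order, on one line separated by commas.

The pattern is voicing of the final sound: -a when the stem ends in a voiceless consonant (*mezufas*, *gazap*); -tad when the stem ends in a voiced consonant (*fihuv*, *budor*); -vik when the stem ends in a vowel (*rehuhi*, *piwgawdu*, *pave*).
*her* — final sound /r/ (a voiced consonant) → -tad → *hertad*.
Since the final sound of *vu* is /u/ (a vowel), it takes -vik, giving *vuvik*.

hertad, vuvik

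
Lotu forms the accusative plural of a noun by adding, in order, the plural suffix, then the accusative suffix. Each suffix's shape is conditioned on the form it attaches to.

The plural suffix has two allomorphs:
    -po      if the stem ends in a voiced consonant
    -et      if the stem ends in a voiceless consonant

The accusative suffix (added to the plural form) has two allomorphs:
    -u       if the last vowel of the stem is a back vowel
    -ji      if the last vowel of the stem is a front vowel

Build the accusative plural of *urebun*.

urebunpou

Since the final consonant of *urebun* is /n/ (voiced), it takes -po, giving *urebunpo*.
The plural form *urebunpo* — last vowel /o/ (a back vowel) → -u → *urebunpou*.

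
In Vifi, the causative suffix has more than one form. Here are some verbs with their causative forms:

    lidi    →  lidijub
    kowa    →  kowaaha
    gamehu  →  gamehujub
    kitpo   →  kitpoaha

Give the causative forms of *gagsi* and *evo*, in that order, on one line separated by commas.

The pattern is height harmony: -jub when the last vowel of the stem is a high vowel (*lidi*, *gamehu*); -aha when the last vowel of the stem is a non-high vowel (*kowa*, *kitpo*).
Since the last vowel of *gagsi* is /i/ (a high vowel), it takes -jub, giving *gagsijub*.
The last vowel of *evo* is /o/, which is a non-high vowel, so the suffix is -aha, giving *evoaha*.

gagsijub, evoaha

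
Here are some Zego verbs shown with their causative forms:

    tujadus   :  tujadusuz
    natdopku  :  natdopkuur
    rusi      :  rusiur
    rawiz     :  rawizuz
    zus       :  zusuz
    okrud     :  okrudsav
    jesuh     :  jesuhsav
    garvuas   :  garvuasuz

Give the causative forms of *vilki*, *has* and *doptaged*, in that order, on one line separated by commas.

The alternation tracks the final sound of the stem — -uz when the stem ends in a sibilant (*tujadus*, *rawiz*, *zus*, *garvuas*); -sav when the stem ends in a non-sibilant consonant (*okrud*, *jesuh*); -ur when the stem ends in a vowel (*natdopku*, *rusi*).
Since the final sound of *vilki* is /i/ (a vowel), it takes -ur, giving *vilkiur*.
The final sound of *has* is /s/, which is a sibilant, so the suffix is -uz, giving *hasuz*.
Since the final sound of *doptaged* is /d/ (a non-sibilant consonant), it takes -sav, giving *doptagedsav*.

vilkiur, hasuz, doptagedsav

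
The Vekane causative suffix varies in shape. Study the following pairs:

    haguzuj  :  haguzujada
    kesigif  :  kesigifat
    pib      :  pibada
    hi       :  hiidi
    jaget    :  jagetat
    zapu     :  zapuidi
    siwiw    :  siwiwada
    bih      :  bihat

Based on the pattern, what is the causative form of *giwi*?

giwiidi

The suffix is conditioned by the final sound: -at when the stem ends in a voiceless consonant (*kesigif*, *jaget*, *bih*); -ada when the stem ends in a voiced consonant (*haguzuj*, *pib*, *siwiw*); -idi when the stem ends in a vowel (*hi*, *zapu*).
*giwi* — final sound /i/ (a vowel) → -idi → *giwiidi*.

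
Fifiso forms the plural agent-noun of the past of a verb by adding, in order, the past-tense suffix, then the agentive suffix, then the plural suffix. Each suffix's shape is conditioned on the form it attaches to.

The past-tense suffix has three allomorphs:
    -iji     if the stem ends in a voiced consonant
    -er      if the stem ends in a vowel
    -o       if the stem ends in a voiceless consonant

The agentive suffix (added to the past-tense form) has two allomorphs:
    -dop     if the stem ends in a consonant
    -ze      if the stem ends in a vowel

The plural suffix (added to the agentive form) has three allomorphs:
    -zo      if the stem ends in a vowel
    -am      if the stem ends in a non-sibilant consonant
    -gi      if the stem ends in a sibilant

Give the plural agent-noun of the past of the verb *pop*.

popozezo

Since the final sound of *pop* is /p/ (a voiceless consonant), it takes -o, giving *popo*.
The final sound of the past-tense form *popo* is /o/, which is a vowel, so the agentive suffix is -ze, giving *popoze*.
The agentive form *popoze* — final sound /e/ (a vowel) → -zo → *popozezo*.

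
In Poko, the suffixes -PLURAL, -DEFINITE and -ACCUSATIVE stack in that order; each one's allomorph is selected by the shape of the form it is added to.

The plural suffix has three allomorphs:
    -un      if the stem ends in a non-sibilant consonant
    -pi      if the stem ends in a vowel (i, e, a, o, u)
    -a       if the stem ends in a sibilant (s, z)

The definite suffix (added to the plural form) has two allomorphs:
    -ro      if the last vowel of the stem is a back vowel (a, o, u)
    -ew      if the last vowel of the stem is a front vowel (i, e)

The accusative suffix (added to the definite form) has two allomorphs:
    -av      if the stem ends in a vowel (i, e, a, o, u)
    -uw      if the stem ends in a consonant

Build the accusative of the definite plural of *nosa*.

*nosa*: final sound = /a/, a vowel → -pi → *nosapi*.
The plural form *nosapi* — last vowel /i/ (a front vowel) → -ew → *nosapiew*.
The definite form *nosapiew* — final sound /w/ (a consonant) → -uw → *nosapiewuw*.

nosapiewuw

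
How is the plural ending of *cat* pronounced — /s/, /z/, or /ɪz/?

The stem *cat* ends in a voiceless non-sibilant consonant.
The plural suffix surfaces as /ɪz/ after sibilants, /s/ after other voiceless consonants, and /z/ after other voiced sounds.
So the plural -s on *cat* is pronounced /s/.

/s/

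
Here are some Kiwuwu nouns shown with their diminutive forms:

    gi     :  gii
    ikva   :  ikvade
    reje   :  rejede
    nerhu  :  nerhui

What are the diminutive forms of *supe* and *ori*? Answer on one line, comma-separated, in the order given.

The suffix is conditioned by the last vowel: -i when the last vowel of the stem is a high vowel (*gi*, *nerhu*); -de when the last vowel of the stem is a non-high vowel (*ikva*, *reje*).
*supe* — last vowel /e/ (a non-high vowel) → -de → *supede*.
*ori* — last vowel /i/ (a high vowel) → -i → *orii*.

supede, orii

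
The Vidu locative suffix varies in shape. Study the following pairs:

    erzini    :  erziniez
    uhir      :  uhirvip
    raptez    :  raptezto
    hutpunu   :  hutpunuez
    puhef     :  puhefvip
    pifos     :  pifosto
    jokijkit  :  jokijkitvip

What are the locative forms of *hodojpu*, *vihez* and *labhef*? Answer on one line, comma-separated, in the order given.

hodojpuez, vihezto, labhefvip

The pattern is sibilance of the final sound: -to when the stem ends in a sibilant (*raptez*, *pifos*); -vip when the stem ends in a non-sibilant consonant (*uhir*, *puhef*, *jokijkit*); -ez when the stem ends in a vowel (*erzini*, *hutpunu*).
Since the final sound of *hodojpu* is /u/ (a vowel), it takes -ez, giving *hodojpuez*.
Since the final sound of *vihez* is /z/ (a sibilant), it takes -to, giving *vihezto*.
Since the final sound of *labhef* is /f/ (a non-sibilant consonant), it takes -vip, giving *labhefvip*.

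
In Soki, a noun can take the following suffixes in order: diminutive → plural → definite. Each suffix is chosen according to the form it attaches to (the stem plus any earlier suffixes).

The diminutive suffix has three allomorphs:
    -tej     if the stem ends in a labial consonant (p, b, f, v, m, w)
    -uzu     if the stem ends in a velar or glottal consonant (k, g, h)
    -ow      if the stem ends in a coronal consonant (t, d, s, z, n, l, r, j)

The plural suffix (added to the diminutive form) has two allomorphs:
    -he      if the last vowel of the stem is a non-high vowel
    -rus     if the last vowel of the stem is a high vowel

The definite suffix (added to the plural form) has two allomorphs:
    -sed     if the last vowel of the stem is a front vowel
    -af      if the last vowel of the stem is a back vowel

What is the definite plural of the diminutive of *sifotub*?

sifotubtejhesed

*sifotub* — final consonant /b/ (labial) → -tej → *sifotubtej*.
Since the last vowel of the diminutive form *sifotubtej* is /e/ (a non-high vowel), it takes -he, giving *sifotubtejhe*.
The plural form *sifotubtejhe* — last vowel /e/ (a front vowel) → -sed → *sifotubtejhesed*.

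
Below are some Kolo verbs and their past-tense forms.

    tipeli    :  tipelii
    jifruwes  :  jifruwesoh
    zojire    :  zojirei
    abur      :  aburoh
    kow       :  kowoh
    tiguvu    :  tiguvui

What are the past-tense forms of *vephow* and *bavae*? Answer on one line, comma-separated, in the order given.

vephowoh, bavaei

The suffix is conditioned by the final sound: -oh when the stem ends in a consonant (*jifruwes*, *abur*, *kow*); -i when the stem ends in a vowel (*tipeli*, *zojire*, *tiguvu*).
*vephow* — final sound /w/ (a consonant) → -oh → *vephowoh*.
Since the final sound of *bavae* is /e/ (a vowel), it takes -i, giving *bavaei*.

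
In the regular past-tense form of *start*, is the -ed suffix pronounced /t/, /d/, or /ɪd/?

The stem *start* ends in /t/ or /d/.
The -ed suffix is realized as /ɪd/ after /t, d/; as /t/ after other voiceless consonants; and as /d/ after other voiced sounds.
So -ed on *start* is pronounced /ɪd/.

/ɪd/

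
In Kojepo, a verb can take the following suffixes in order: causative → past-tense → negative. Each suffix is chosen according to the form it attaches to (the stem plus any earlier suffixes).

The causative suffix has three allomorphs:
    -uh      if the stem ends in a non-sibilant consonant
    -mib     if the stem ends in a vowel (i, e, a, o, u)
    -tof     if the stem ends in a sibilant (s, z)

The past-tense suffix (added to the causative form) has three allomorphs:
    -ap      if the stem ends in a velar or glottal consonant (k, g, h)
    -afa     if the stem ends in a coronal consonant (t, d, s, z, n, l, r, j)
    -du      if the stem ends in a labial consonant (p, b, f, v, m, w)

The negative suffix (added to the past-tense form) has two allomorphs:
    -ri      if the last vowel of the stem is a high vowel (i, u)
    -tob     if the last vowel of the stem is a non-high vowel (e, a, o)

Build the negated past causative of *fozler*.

*fozler*: final sound = /r/, a non-sibilant consonant → -uh → *fozleruh*.
Since the final consonant of the causative form *fozleruh* is /h/ (velar/glottal), it takes -ap, giving *fozleruhap*.
The past-tense form *fozleruhap* — last vowel /a/ (a non-high vowel) → -tob → *fozleruhaptob*.

fozleruhaptob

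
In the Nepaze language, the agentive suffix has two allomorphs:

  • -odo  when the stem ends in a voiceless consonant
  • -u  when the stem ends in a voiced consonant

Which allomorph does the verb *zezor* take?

*zezor*: final consonant = /r/, voiced → -u.

-u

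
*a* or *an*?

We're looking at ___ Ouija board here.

The indefinite article is chosen by the initial *sound* of the following word, not its spelling.
*Ouija* begins with the sound /wiː/ (pronounced /ˈwiːdʒə/) — a consonant sound.
So the article is *a*: We're looking at a Ouija board here.

a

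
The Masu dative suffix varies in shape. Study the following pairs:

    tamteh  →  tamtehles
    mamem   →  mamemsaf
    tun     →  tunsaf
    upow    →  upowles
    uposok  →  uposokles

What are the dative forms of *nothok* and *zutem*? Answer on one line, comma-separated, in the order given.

nothokles, zutemsaf

Looking at the final consonant of each stem: -saf when the stem ends in a nasal (*mamem*, *tun*); -les when the stem ends in a non-nasal consonant (*tamteh*, *upow*, *uposok*).
The final consonant of *nothok* is /k/, which is non-nasal, so the suffix is -les, giving *nothokles*.
*zutem*: final consonant = /m/, a nasal → -saf → *zutemsaf*.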